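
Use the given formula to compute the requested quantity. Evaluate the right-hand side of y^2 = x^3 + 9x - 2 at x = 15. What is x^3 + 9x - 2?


Compute x^3 + 9x - 2 at x = 15:
x^3 = 15^3 = 3375
9*x = 9*15 = 135
Sum: 3375 + 135 - 2 = 3508

3508


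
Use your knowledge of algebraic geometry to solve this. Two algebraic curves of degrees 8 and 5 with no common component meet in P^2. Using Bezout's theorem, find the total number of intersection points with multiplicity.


Bezout's theorem states the intersection count equals the product of degrees.
Intersection count = 8 * 5 = 40

40


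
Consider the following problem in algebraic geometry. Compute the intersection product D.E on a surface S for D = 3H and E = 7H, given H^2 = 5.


Using bilinearity of the intersection pairing on a surface S:
(aH).(bH) = ab * (H.H)
We have H^2 = 5.
D.E = (3H).(7H) = 3*7*5
= 21*5
= 105

105


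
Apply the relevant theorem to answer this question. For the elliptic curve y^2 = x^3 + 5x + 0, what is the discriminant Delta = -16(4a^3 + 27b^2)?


Compute each component:
4a^3 = 4*5^3 = 4*125 = 500
27b^2 = 27*0^2 = 27*0 = 0
4a^3 + 27b^2 = 500 + 0 = 500
Delta = -16*500 = -8000

-8000


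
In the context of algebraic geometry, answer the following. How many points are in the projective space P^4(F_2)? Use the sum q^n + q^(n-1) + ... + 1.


P^4(F_2) has (q^(n+1) - 1)/(q - 1) points.
= 2^4 + 2^3 + 2^2 + 2^1 + 2^0
= 16 + 8 + 4 + 2 + 1
= 31

31


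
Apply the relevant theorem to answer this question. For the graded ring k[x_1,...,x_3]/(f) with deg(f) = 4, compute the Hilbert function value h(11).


For R = k[x_1,...,x_n]/(f) with f homogeneous of degree e:
The Hilbert series is (1 - t^e)/(1 - t)^n.
So h(d) = C(d+n-1, n-1) - C(d-e+n-1, n-1) for d >= e.
With n=3, e=4, d=11:
C(11+3-1, 3-1) = C(13, 2) = 78
C(11-4+3-1, 3-1) = C(9, 2) = 36
h(11) = 78 - 36 = 42

42


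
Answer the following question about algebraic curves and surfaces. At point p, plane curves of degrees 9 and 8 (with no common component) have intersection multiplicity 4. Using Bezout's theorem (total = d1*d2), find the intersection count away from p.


By Bezout's theorem, the total intersection number is d1 * d2.
Total = 9 * 8 = 72
Intersection multiplicity at p = 4
Remaining intersections = 72 - 4 = 68

68


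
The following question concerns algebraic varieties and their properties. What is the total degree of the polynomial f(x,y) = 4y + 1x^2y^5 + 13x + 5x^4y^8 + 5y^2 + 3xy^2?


Examine each term for its total degree (sum of exponents).
  Term '4y' has total degree 0+1 = 1.
  Term '1x^2y^5' has total degree 2+5 = 7.
  Term '13x' has total degree 1+0 = 1.
  Term '5x^4y^8' has total degree 4+8 = 12.
  Term '5y^2' has total degree 0+2 = 2.
  Term '3xy^2' has total degree 1+2 = 3.
The maximum total degree among all terms is 12.

12


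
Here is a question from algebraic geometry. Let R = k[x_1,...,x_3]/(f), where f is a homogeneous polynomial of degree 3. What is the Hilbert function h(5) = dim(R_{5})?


For R = k[x_1,...,x_n]/(f) with f homogeneous of degree e:
The Hilbert series is (1 - t^e)/(1 - t)^n.
So h(d) = C(d+n-1, n-1) - C(d-e+n-1, n-1) for d >= e.
With n=3, e=3, d=5:
C(5+3-1, 3-1) = C(7, 2) = 21
C(5-3+3-1, 3-1) = C(4, 2) = 6
h(5) = 21 - 6 = 15

15


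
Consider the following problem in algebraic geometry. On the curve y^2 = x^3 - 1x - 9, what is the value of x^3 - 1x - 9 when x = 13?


Compute x^3 - 1x - 9 at x = 13:
x^3 = 13^3 = 2197
(-1)*x = (-1)*13 = -13
Sum: 2197 - 13 - 9 = 2175

2175


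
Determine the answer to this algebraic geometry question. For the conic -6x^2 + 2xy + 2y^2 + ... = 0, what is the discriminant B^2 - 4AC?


The discriminant of a conic Ax^2 + Bxy + Cy^2 + ... = 0 is B^2 - 4AC.
B^2 = 2^2 = 4
4AC = 4*(-6)*2 = -48
Discriminant = 4 + 48 = 52

52


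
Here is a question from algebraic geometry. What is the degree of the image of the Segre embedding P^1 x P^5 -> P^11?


The degree of the Segre variety P^1 x P^5 is C(m+n, m).
= C(6, 1)
= 6

6


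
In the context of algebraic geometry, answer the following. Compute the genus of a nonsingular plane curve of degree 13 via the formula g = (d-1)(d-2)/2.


Using the genus formula for smooth plane curves:
g = (d-1)(d-2)/2
g = (13-1)(13-2)/2
g = 12*11/2
g = 132/2 = 66

66


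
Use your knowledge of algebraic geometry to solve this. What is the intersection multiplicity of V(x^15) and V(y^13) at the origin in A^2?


The intersection multiplicity of V(x^a) and V(y^b) at the origin is:
I(O; V(x^15), V(y^13)) = dim_k(k[x,y]/(x^15, y^13))
A basis for k[x,y]/(x^15, y^13) is the set of monomials x^i * y^j
where 0 <= i < 15 and 0 <= j < 13.
The number of such monomials is 15 * 13 = 195

195


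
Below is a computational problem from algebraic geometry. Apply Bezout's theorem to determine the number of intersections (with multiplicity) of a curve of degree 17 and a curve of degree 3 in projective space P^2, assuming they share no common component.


Bezout's theorem states the intersection count equals the product of degrees.
Intersection count = 17 * 3 = 51

51


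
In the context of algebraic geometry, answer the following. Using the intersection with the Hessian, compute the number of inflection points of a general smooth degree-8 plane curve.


For a general smooth plane curve C of degree d, the inflection points are
the intersection of C with its Hessian curve, which has degree 3(d-2).
By Bezout, the total intersection number is d * 3(d-2) = 8 * 18 = 144.
For a general curve every flex is ordinary, so each contributes
multiplicity 1 to C·Hess(C), and the number of distinct inflection
points is 3d(d-2).
Inflection points = 3*8*(8-2) = 3*8*6 = 144

144


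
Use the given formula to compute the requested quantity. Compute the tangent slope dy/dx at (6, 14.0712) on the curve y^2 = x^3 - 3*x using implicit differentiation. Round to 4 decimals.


Using implicit differentiation of y^2 = x^3 - 3*x:
2y * dy/dx = 3x^2 - 3
dy/dx = (3x^2 - 3)/(2y)
Numerator: 3*6^2 - 3 = 105
Denominator: 2*14.0712 = 28.1424
dy/dx = 105/28.1424 = 3.7310

3.7310


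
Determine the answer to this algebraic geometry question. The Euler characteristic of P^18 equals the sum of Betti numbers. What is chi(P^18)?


The complex projective space P^18 has one cell in each even real dimension 0, 2, ..., 36.
The cohomology groups are H^{2k}(P^18) = Z for k = 0,...,18, and 0 otherwise.
Euler characteristic = sum of Betti numbers = 1 per even-dimensional cohomology group.
chi(P^18) = 18 + 1 = 19

19


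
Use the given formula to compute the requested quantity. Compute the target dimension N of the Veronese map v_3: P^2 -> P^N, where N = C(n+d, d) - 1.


The Veronese embedding v_d: P^n -> P^N maps each point to all
degree-d monomials in n+1 homogeneous coordinates.
N = C(n+d, d) - 1
N = C(2+3, 3) - 1
N = C(5, 3) - 1
C(5, 3) = 10
N = 10 - 1 = 9

9


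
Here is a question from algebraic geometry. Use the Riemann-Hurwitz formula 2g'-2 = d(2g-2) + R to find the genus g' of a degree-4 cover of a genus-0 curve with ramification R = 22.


Riemann-Hurwitz formula: 2g' - 2 = d(2g - 2) + R
Given: d = 4, g = 0, R = 22
2g' - 2 = 4*(2*0 - 2) + 22
2g' - 2 = 4*(-2) + 22
2g' - 2 = -8 + 22 = 14
2g' = 16
g' = 8

8


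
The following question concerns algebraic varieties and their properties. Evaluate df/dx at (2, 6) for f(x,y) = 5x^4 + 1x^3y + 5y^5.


df/dx = 4*5*x^3 + 3*1*x^2*y
At (2,6): 4*5*2^3 + 3*1*2^2*6
= 160 + 72
= 232

232


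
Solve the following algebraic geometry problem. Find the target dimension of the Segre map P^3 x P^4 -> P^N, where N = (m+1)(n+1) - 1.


The Segre embedding maps P^m x P^n into P^N via
all products of coordinates from each factor.
N = (m+1)(n+1) - 1
N = (3+1)(4+1) - 1
N = 4*5 - 1
N = 20 - 1 = 19

19


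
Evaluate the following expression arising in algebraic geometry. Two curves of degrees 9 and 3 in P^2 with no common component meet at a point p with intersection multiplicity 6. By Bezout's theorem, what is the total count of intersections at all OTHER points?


By Bezout's theorem, the total intersection number is d1 * d2.
Total = 9 * 3 = 27
Intersection multiplicity at p = 6
Remaining intersections = 27 - 6 = 21

21


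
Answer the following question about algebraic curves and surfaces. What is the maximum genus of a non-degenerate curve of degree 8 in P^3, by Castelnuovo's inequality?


Castelnuovo's bound: write d - 1 = m(r-1) + epsilon with 0 <= epsilon < r-1.
d - 1 = 8 - 1 = 7
r - 1 = 3 - 1 = 2
7 = 3*2 + 1, so m = 3, epsilon = 1
pi(d, r) = m(m-1)(r-1)/2 + m*epsilon
= 3*2*2/2 + 3*1
= 12/2 + 3
= 6 + 3 = 9

9


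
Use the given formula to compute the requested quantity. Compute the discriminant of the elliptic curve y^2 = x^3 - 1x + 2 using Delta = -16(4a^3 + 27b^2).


Compute each component:
4a^3 = 4*(-1)^3 = 4*(-1) = -4
27b^2 = 27*2^2 = 27*4 = 108
4a^3 + 27b^2 = -4 + 108 = 104
Delta = -16*104 = -1664

-1664


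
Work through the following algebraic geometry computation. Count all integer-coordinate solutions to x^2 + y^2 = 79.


Systematically check integer values of x where x^2 <= 79.
For each valid x, check if 79 - x^2 is a perfect square.
Total integer solutions found: 0

0


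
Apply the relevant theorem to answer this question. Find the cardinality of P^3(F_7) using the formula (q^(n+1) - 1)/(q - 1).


P^3(F_7) has (q^(n+1) - 1)/(q - 1) points.
= 7^3 + 7^2 + 7^1 + 7^0
= 343 + 49 + 7 + 1
= 400

400


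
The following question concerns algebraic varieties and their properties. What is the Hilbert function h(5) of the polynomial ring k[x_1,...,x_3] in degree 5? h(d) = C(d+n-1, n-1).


The Hilbert function for the polynomial ring in 3 variables is:
h(d) = C(d+n-1, n-1)
h(5) = C(5+3-1, 3-1) = C(7, 2)
= 7! / (2! * 5!)
= 21

21


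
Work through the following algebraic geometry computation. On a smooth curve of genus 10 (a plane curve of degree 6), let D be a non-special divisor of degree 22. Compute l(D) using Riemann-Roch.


First, compute the genus of a smooth plane curve of degree 6:
g = (d-1)(d-2)/2 = (6-1)(6-2)/2 = 10
For a non-special divisor D (i.e., h^1(D) = 0), Riemann-Roch gives:
l(D) = deg(D) - g + 1
Since deg(D) = 22 >= 2g - 1 = 19, D is non-special.
l(D) = 22 - 10 + 1 = 13

13


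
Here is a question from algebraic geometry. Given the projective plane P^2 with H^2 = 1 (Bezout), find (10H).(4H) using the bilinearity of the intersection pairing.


Using bilinearity of the intersection pairing on the projective plane P^2:
(aH).(bH) = ab * (H.H)
We have H^2 = 1 (Bezout).
D.E = (10H).(4H) = 10*4*1
= 40*1
= 40

40


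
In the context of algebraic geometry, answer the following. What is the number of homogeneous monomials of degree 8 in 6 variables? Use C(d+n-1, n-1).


The number of degree-8 monomials in 6 variables is C(d+n-1, n-1).
= C(8+6-1, 6-1) = C(13, 5)
= 1287

1287


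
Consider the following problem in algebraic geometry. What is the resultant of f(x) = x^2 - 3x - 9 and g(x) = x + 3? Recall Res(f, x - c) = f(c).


For Res(f, x - c), we evaluate f at x = c.
f(-3) = (-3)^2 - 3*(-3) - 9
= 9 + 9 - 9
= 18 - 9 = 9
Res(f, g) = 9

9


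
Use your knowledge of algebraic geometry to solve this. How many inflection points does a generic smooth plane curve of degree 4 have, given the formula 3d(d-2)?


For a general smooth plane curve C of degree d, the inflection points are
the intersection of C with its Hessian curve, which has degree 3(d-2).
By Bezout, the total intersection number is d * 3(d-2) = 4 * 6 = 24.
For a general curve every flex is ordinary, so each contributes
multiplicity 1 to C·Hess(C), and the number of distinct inflection
points is 3d(d-2).
Inflection points = 3*4*(4-2) = 3*4*2 = 24

24


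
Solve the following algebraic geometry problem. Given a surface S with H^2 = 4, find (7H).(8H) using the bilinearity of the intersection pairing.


Using bilinearity of the intersection pairing on a surface S:
(aH).(bH) = ab * (H.H)
We have H^2 = 4.
D.E = (7H).(8H) = 7*8*4
= 56*4
= 224

224


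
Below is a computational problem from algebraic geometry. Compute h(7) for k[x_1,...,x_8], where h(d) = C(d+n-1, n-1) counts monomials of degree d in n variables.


The Hilbert function for the polynomial ring in 8 variables is:
h(d) = C(d+n-1, n-1)
h(7) = C(7+8-1, 8-1) = C(14, 7)
= 14! / (7! * 7!)
= 3432

3432


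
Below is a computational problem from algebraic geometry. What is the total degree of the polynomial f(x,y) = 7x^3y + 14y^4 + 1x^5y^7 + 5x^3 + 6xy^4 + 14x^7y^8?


Examine each term for its total degree (sum of exponents).
  Term '7x^3y' has total degree 3+1 = 4.
  Term '14y^4' has total degree 0+4 = 4.
  Term '1x^5y^7' has total degree 5+7 = 12.
  Term '5x^3' has total degree 3+0 = 3.
  Term '6xy^4' has total degree 1+4 = 5.
  Term '14x^7y^8' has total degree 7+8 = 15.
The maximum total degree among all terms is 15.

15


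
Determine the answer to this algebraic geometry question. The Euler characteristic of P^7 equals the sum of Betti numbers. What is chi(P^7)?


The complex projective space P^7 has one cell in each even real dimension 0, 2, ..., 14.
The cohomology groups are H^{2k}(P^7) = Z for k = 0,...,7, and 0 otherwise.
Euler characteristic = sum of Betti numbers = 1 per even-dimensional cohomology group.
chi(P^7) = 7 + 1 = 8

8


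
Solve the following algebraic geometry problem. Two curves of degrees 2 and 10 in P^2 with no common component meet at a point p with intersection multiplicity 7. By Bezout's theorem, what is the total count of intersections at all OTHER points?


By Bezout's theorem, the total intersection number is d1 * d2.
Total = 2 * 10 = 20
Intersection multiplicity at p = 7
Remaining intersections = 20 - 7 = 13

13


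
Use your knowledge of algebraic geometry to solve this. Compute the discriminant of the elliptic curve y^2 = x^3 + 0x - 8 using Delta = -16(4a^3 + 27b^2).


Compute each component:
4a^3 = 4*0^3 = 4*0 = 0
27b^2 = 27*(-8)^2 = 27*64 = 1728
4a^3 + 27b^2 = 0 + 1728 = 1728
Delta = -16*1728 = -27648

-27648


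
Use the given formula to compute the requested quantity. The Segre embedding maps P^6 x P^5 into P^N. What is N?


The Segre embedding maps P^m x P^n into P^N via
all products of coordinates from each factor.
N = (m+1)(n+1) - 1
N = (6+1)(5+1) - 1
N = 7*6 - 1
N = 42 - 1 = 41

41


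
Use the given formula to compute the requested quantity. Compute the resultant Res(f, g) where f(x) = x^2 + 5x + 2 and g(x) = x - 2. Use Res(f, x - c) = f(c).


For Res(f, x - c), we evaluate f at x = c.
f(2) = 2^2 + 5*2 + 2
= 4 + 10 + 2
= 14 + 2 = 16
Res(f, g) = 16

16


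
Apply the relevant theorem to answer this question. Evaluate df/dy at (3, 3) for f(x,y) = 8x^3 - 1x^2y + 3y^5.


df/dy = (-1)*x^2 + 5*3*y^4
At (3,3): (-1)*3^2 + 5*3*3^4
= -9 + 1215
= 1206

1206


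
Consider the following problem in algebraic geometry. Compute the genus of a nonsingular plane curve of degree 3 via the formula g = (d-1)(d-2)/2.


Using the genus formula for smooth plane curves:
g = (d-1)(d-2)/2
g = (3-1)(3-2)/2
g = 2*1/2
g = 2/2 = 1

1


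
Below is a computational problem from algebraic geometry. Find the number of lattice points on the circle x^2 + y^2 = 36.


Systematically check integer values of x where x^2 <= 36.
For each valid x, check if 36 - x^2 is a perfect square.
x=0: 36 - 0 = 36, sqrt = 6 (valid)
x=6: 36 - 36 = 0, sqrt = 0 (valid)
Total integer solutions found: 4

4


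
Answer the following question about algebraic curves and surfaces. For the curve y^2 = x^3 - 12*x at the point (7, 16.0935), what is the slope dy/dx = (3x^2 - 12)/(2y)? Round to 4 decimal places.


Using implicit differentiation of y^2 = x^3 - 12*x:
2y * dy/dx = 3x^2 - 12
dy/dx = (3x^2 - 12)/(2y)
Numerator: 3*7^2 - 12 = 135
Denominator: 2*16.0935 = 32.187
dy/dx = 135/32.187 = 4.1942

4.1942


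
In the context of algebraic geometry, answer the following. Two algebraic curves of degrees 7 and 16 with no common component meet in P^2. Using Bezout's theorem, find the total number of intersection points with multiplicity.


Bezout's theorem states the intersection count equals the product of degrees.
Intersection count = 7 * 16 = 112

112


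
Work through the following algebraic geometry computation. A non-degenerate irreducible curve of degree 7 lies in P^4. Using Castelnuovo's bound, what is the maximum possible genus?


Castelnuovo's bound: write d - 1 = m(r-1) + epsilon with 0 <= epsilon < r-1.
d - 1 = 7 - 1 = 6
r - 1 = 4 - 1 = 3
6 = 2*3 + 0, so m = 2, epsilon = 0
pi(d, r) = m(m-1)(r-1)/2 + m*epsilon
= 2*1*3/2 + 2*0
= 6/2 + 0
= 3 + 0 = 3

3


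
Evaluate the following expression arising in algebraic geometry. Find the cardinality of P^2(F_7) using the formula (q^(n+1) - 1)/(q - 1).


P^2(F_7) has (q^(n+1) - 1)/(q - 1) points.
= 7^2 + 7^1 + 7^0
= 49 + 7 + 1
= 57

57


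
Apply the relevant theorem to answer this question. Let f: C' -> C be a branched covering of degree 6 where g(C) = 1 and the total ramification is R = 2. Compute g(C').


Riemann-Hurwitz formula: 2g' - 2 = d(2g - 2) + R
Given: d = 6, g = 1, R = 2
2g' - 2 = 6*(2*1 - 2) + 2
2g' - 2 = 6*0 + 2
2g' - 2 = 0 + 2 = 2
2g' = 4
g' = 2

2


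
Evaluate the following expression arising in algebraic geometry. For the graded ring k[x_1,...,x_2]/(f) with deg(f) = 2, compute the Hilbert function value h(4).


For R = k[x_1,...,x_n]/(f) with f homogeneous of degree e:
The Hilbert series is (1 - t^e)/(1 - t)^n.
So h(d) = C(d+n-1, n-1) - C(d-e+n-1, n-1) for d >= e.
With n=2, e=2, d=4:
C(4+2-1, 2-1) = C(5, 1) = 5
C(4-2+2-1, 2-1) = C(3, 1) = 3
h(4) = 5 - 3 = 2

2


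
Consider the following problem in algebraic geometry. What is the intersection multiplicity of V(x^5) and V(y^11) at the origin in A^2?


The intersection multiplicity of V(x^a) and V(y^b) at the origin is:
I(O; V(x^5), V(y^11)) = dim_k(k[x,y]/(x^5, y^11))
A basis for k[x,y]/(x^5, y^11) is the set of monomials x^i * y^j
where 0 <= i < 5 and 0 <= j < 11.
The number of such monomials is 5 * 11 = 55

55


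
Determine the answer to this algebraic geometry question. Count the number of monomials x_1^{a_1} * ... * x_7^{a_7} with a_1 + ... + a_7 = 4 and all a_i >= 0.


The number of degree-4 monomials in 7 variables is C(d+n-1, n-1).
= C(4+7-1, 7-1) = C(10, 6)
= 210

210


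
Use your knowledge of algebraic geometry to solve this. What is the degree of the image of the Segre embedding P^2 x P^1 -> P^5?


The degree of the Segre variety P^2 x P^1 is C(m+n, m).
= C(3, 2)
= 3

3


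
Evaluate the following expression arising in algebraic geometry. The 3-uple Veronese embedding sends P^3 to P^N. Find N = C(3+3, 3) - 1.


The Veronese embedding v_d: P^n -> P^N maps each point to all
degree-d monomials in n+1 homogeneous coordinates.
N = C(n+d, d) - 1
N = C(3+3, 3) - 1
N = C(6, 3) - 1
C(6, 3) = 20
N = 20 - 1 = 19

19


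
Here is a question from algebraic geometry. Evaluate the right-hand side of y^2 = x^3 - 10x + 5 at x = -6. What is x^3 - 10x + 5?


Compute x^3 - 10x + 5 at x = -6:
x^3 = (-6)^3 = -216
(-10)*x = (-10)*(-6) = 60
Sum: -216 + 60 + 5 = -151

-151


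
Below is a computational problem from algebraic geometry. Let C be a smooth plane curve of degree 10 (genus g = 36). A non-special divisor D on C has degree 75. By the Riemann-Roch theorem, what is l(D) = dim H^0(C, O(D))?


First, compute the genus of a smooth plane curve of degree 10:
g = (d-1)(d-2)/2 = (10-1)(10-2)/2 = 36
For a non-special divisor D (i.e., h^1(D) = 0), Riemann-Roch gives:
l(D) = deg(D) - g + 1
Since deg(D) = 75 >= 2g - 1 = 71, D is non-special.
l(D) = 75 - 36 + 1 = 40

40


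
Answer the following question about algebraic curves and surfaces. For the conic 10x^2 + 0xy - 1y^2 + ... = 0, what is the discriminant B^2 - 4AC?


The discriminant of a conic Ax^2 + Bxy + Cy^2 + ... = 0 is B^2 - 4AC.
B^2 = 0^2 = 0
4AC = 4*10*(-1) = -40
Discriminant = 0 + 40 = 40

40


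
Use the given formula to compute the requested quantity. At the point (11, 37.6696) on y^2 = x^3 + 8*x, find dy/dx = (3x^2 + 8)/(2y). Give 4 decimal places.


Using implicit differentiation of y^2 = x^3 + 8*x:
2y * dy/dx = 3x^2 + 8
dy/dx = (3x^2 + 8)/(2y)
Numerator: 3*11^2 + 8 = 371
Denominator: 2*37.6696 = 75.3392
dy/dx = 371/75.3392 = 4.9244

4.9244


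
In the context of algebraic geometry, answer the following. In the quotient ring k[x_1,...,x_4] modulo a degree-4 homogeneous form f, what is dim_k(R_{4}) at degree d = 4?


For R = k[x_1,...,x_n]/(f) with f homogeneous of degree e:
The Hilbert series is (1 - t^e)/(1 - t)^n.
So h(d) = C(d+n-1, n-1) - C(d-e+n-1, n-1) for d >= e.
With n=4, e=4, d=4:
C(4+4-1, 4-1) = C(7, 3) = 35
C(4-4+4-1, 4-1) = C(3, 3) = 1
h(4) = 35 - 1 = 34

34


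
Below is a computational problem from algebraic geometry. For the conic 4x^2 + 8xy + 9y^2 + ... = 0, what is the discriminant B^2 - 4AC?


The discriminant of a conic Ax^2 + Bxy + Cy^2 + ... = 0 is B^2 - 4AC.
B^2 = 8^2 = 64
4AC = 4*4*9 = 144
Discriminant = 64 - 144 = -80

-80


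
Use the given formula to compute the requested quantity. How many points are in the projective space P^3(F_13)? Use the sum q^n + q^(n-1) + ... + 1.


P^3(F_13) has (q^(n+1) - 1)/(q - 1) points.
= 13^3 + 13^2 + 13^1 + 13^0
= 2197 + 169 + 13 + 1
= 2380

2380


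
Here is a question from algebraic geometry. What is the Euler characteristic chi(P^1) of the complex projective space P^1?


The complex projective space P^1 has one cell in each even real dimension 0, 2, ..., 2.
The cohomology groups are H^{2k}(P^1) = Z for k = 0,...,1, and 0 otherwise.
Euler characteristic = sum of Betti numbers = 1 per even-dimensional cohomology group.
chi(P^1) = 1 + 1 = 2

2


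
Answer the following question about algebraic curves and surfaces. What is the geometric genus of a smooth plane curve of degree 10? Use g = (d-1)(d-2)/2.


Using the genus formula for smooth plane curves:
g = (d-1)(d-2)/2
g = (10-1)(10-2)/2
g = 9*8/2
g = 72/2 = 36

36


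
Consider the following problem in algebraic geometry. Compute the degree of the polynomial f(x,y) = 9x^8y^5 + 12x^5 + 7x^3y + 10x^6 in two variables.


Examine each term for its total degree (sum of exponents).
  Term '9x^8y^5' has total degree 8+5 = 13.
  Term '12x^5' has total degree 5+0 = 5.
  Term '7x^3y' has total degree 3+1 = 4.
  Term '10x^6' has total degree 6+0 = 6.
The maximum total degree among all terms is 13.

13


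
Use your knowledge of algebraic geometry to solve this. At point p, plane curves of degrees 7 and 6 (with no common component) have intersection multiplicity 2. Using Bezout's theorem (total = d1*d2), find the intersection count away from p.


By Bezout's theorem, the total intersection number is d1 * d2.
Total = 7 * 6 = 42
Intersection multiplicity at p = 2
Remaining intersections = 42 - 2 = 40

40


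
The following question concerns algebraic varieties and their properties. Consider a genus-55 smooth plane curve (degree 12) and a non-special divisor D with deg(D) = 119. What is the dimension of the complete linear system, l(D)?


First, compute the genus of a smooth plane curve of degree 12:
g = (d-1)(d-2)/2 = (12-1)(12-2)/2 = 55
For a non-special divisor D (i.e., h^1(D) = 0), Riemann-Roch gives:
l(D) = deg(D) - g + 1
Since deg(D) = 119 >= 2g - 1 = 109, D is non-special.
l(D) = 119 - 55 + 1 = 65

65


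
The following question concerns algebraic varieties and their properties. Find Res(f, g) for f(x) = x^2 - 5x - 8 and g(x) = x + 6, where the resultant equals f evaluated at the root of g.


For Res(f, x - c), we evaluate f at x = c.
f(-6) = (-6)^2 - 5*(-6) - 8
= 36 + 30 - 8
= 66 - 8 = 58
Res(f, g) = 58

58


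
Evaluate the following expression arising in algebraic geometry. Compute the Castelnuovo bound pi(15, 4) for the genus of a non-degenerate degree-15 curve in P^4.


Castelnuovo's bound: write d - 1 = m(r-1) + epsilon with 0 <= epsilon < r-1.
d - 1 = 15 - 1 = 14
r - 1 = 4 - 1 = 3
14 = 4*3 + 2, so m = 4, epsilon = 2
pi(d, r) = m(m-1)(r-1)/2 + m*epsilon
= 4*3*3/2 + 4*2
= 36/2 + 8
= 18 + 8 = 26

26


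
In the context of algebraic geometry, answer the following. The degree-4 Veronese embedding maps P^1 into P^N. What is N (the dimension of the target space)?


The Veronese embedding v_d: P^n -> P^N maps each point to all
degree-d monomials in n+1 homogeneous coordinates.
N = C(n+d, d) - 1
N = C(1+4, 4) - 1
N = C(5, 4) - 1
C(5, 4) = 5
N = 5 - 1 = 4

4


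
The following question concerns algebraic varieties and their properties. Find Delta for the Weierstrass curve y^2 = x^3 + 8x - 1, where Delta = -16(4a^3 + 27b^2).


Compute each component:
4a^3 = 4*8^3 = 4*512 = 2048
27b^2 = 27*(-1)^2 = 27*1 = 27
4a^3 + 27b^2 = 2048 + 27 = 2075
Delta = -16*2075 = -33200

-33200


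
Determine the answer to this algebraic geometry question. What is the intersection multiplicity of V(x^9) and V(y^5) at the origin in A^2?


The intersection multiplicity of V(x^a) and V(y^b) at the origin is:
I(O; V(x^9), V(y^5)) = dim_k(k[x,y]/(x^9, y^5))
A basis for k[x,y]/(x^9, y^5) is the set of monomials x^i * y^j
where 0 <= i < 9 and 0 <= j < 5.
The number of such monomials is 9 * 5 = 45

45


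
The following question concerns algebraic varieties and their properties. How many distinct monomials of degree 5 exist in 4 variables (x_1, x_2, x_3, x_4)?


The number of degree-5 monomials in 4 variables is C(d+n-1, n-1).
= C(5+4-1, 4-1) = C(8, 3)
= 56

56


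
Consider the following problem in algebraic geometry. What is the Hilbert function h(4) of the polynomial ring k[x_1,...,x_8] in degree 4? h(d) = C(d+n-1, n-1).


The Hilbert function for the polynomial ring in 8 variables is:
h(d) = C(d+n-1, n-1)
h(4) = C(4+8-1, 8-1) = C(11, 7)
= 11! / (7! * 4!)
= 330

330


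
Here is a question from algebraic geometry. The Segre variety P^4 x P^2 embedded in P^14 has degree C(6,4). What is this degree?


The degree of the Segre variety P^4 x P^2 is C(m+n, m).
= C(6, 4)
= 15

15


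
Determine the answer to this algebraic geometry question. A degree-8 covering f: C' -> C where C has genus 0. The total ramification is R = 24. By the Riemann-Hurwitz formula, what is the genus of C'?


Riemann-Hurwitz formula: 2g' - 2 = d(2g - 2) + R
Given: d = 8, g = 0, R = 24
2g' - 2 = 8*(2*0 - 2) + 24
2g' - 2 = 8*(-2) + 24
2g' - 2 = -16 + 24 = 8
2g' = 10
g' = 5

5


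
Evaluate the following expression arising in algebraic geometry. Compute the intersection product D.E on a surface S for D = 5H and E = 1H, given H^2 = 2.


Using bilinearity of the intersection pairing on a surface S:
(aH).(bH) = ab * (H.H)
We have H^2 = 2.
D.E = (5H).(1H) = 5*1*2
= 5*2
= 10

10


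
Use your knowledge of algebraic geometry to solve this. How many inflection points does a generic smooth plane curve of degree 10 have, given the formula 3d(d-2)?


For a general smooth plane curve C of degree d, the inflection points are
the intersection of C with its Hessian curve, which has degree 3(d-2).
By Bezout, the total intersection number is d * 3(d-2) = 10 * 24 = 240.
For a general curve every flex is ordinary, so each contributes
multiplicity 1 to C·Hess(C), and the number of distinct inflection
points is 3d(d-2).
Inflection points = 3*10*(10-2) = 3*10*8 = 240

240


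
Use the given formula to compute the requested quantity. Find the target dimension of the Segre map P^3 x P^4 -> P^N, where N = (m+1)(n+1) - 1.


The Segre embedding maps P^m x P^n into P^N via
all products of coordinates from each factor.
N = (m+1)(n+1) - 1
N = (3+1)(4+1) - 1
N = 4*5 - 1
N = 20 - 1 = 19

19


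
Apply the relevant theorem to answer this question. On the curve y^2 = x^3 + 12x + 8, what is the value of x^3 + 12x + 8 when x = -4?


Compute x^3 + 12x + 8 at x = -4:
x^3 = (-4)^3 = -64
12*x = 12*(-4) = -48
Sum: -64 - 48 + 8 = -104

-104


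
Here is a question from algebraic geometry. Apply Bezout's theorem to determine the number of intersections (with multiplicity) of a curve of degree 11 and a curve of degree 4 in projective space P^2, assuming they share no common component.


Bezout's theorem states the intersection count equals the product of degrees.
Intersection count = 11 * 4 = 44

44


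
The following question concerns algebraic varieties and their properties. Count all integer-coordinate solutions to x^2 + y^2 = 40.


Systematically check integer values of x where x^2 <= 40.
For each valid x, check if 40 - x^2 is a perfect square.
x=2: 40 - 4 = 36, sqrt = 6 (valid)
x=6: 40 - 36 = 4, sqrt = 2 (valid)
Total integer solutions found: 8

8


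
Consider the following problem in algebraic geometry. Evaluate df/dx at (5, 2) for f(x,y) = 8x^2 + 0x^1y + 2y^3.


df/dx = 2*8*x^1 + 1*0*x^0*y
At (5,2): 2*8*5^1 + 1*0*5^0*2
= 80 + 0
= 80

80


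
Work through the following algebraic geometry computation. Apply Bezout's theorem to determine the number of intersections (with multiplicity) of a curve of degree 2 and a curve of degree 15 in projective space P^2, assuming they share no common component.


Bezout's theorem states the intersection count equals the product of degrees.
Intersection count = 2 * 15 = 30

30


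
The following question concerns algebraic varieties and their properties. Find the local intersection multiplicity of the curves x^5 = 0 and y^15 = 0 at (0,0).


The intersection multiplicity of V(x^a) and V(y^b) at the origin is:
I(O; V(x^5), V(y^15)) = dim_k(k[x,y]/(x^5, y^15))
A basis for k[x,y]/(x^5, y^15) is the set of monomials x^i * y^j
where 0 <= i < 5 and 0 <= j < 15.
The number of such monomials is 5 * 15 = 75

75


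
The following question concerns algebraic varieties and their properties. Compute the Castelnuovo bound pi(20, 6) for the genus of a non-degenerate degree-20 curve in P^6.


Castelnuovo's bound: write d - 1 = m(r-1) + epsilon with 0 <= epsilon < r-1.
d - 1 = 20 - 1 = 19
r - 1 = 6 - 1 = 5
19 = 3*5 + 4, so m = 3, epsilon = 4
pi(d, r) = m(m-1)(r-1)/2 + m*epsilon
= 3*2*5/2 + 3*4
= 30/2 + 12
= 15 + 12 = 27

27


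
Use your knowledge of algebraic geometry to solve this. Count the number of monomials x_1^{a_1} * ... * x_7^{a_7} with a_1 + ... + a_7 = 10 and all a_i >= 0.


The number of degree-10 monomials in 7 variables is C(d+n-1, n-1).
= C(10+7-1, 7-1) = C(16, 6)
= 8008

8008


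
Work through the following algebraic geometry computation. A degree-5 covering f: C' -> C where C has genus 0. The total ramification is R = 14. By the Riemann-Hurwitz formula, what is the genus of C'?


Riemann-Hurwitz formula: 2g' - 2 = d(2g - 2) + R
Given: d = 5, g = 0, R = 14
2g' - 2 = 5*(2*0 - 2) + 14
2g' - 2 = 5*(-2) + 14
2g' - 2 = -10 + 14 = 4
2g' = 6
g' = 3

3


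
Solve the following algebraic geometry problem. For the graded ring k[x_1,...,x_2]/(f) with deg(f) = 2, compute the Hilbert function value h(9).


For R = k[x_1,...,x_n]/(f) with f homogeneous of degree e:
The Hilbert series is (1 - t^e)/(1 - t)^n.
So h(d) = C(d+n-1, n-1) - C(d-e+n-1, n-1) for d >= e.
With n=2, e=2, d=9:
C(9+2-1, 2-1) = C(10, 1) = 10
C(9-2+2-1, 2-1) = C(8, 1) = 8
h(9) = 10 - 8 = 2

2


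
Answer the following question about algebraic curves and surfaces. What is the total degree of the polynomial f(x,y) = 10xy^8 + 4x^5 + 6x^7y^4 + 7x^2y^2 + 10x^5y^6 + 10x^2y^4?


Examine each term for its total degree (sum of exponents).
  Term '10xy^8' has total degree 1+8 = 9.
  Term '4x^5' has total degree 5+0 = 5.
  Term '6x^7y^4' has total degree 7+4 = 11.
  Term '7x^2y^2' has total degree 2+2 = 4.
  Term '10x^5y^6' has total degree 5+6 = 11.
  Term '10x^2y^4' has total degree 2+4 = 6.
The maximum total degree among all terms is 11.

11


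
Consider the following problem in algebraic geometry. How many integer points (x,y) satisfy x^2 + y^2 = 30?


Systematically check integer values of x where x^2 <= 30.
For each valid x, check if 30 - x^2 is a perfect square.
Total integer solutions found: 0

0


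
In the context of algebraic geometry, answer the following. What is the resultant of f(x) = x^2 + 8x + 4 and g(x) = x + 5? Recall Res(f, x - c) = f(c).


For Res(f, x - c), we evaluate f at x = c.
f(-5) = (-5)^2 + 8*(-5) + 4
= 25 - 40 + 4
= -15 + 4 = -11
Res(f, g) = -11

-11


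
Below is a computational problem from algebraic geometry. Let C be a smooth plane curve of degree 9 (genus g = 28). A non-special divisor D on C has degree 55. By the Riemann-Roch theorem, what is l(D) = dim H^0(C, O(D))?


First, compute the genus of a smooth plane curve of degree 9:
g = (d-1)(d-2)/2 = (9-1)(9-2)/2 = 28
For a non-special divisor D (i.e., h^1(D) = 0), Riemann-Roch gives:
l(D) = deg(D) - g + 1
Since deg(D) = 55 >= 2g - 1 = 55, D is non-special.
l(D) = 55 - 28 + 1 = 28

28


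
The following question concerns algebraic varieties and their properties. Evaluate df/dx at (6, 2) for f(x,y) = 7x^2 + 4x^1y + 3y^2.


df/dx = 2*7*x^1 + 1*4*x^0*y
At (6,2): 2*7*6^1 + 1*4*6^0*2
= 84 + 8
= 92

92


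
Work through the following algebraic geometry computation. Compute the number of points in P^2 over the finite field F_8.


P^2(F_8) has (q^(n+1) - 1)/(q - 1) points.
= 8^2 + 8^1 + 8^0
= 64 + 8 + 1
= 73

73


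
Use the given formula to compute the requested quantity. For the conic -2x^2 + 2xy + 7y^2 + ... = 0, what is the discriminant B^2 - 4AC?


The discriminant of a conic Ax^2 + Bxy + Cy^2 + ... = 0 is B^2 - 4AC.
B^2 = 2^2 = 4
4AC = 4*(-2)*7 = -56
Discriminant = 4 + 56 = 60

60


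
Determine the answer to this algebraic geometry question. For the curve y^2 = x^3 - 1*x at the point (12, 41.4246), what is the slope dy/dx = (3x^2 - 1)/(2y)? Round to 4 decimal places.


Using implicit differentiation of y^2 = x^3 - 1*x:
2y * dy/dx = 3x^2 - 1
dy/dx = (3x^2 - 1)/(2y)
Numerator: 3*12^2 - 1 = 431
Denominator: 2*41.4246 = 82.8492
dy/dx = 431/82.8492 = 5.2022

5.2022


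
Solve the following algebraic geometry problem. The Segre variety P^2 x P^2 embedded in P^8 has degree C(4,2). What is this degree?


The degree of the Segre variety P^2 x P^2 is C(m+n, m).
= C(4, 2)
= 6

6


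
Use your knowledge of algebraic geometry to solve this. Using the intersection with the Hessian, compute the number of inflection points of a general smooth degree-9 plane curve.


For a general smooth plane curve C of degree d, the inflection points are
the intersection of C with its Hessian curve, which has degree 3(d-2).
By Bezout, the total intersection number is d * 3(d-2) = 9 * 21 = 189.
For a general curve every flex is ordinary, so each contributes
multiplicity 1 to C·Hess(C), and the number of distinct inflection
points is 3d(d-2).
Inflection points = 3*9*(9-2) = 3*9*7 = 189

189


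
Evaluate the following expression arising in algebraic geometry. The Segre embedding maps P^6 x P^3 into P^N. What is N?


The Segre embedding maps P^m x P^n into P^N via
all products of coordinates from each factor.
N = (m+1)(n+1) - 1
N = (6+1)(3+1) - 1
N = 7*4 - 1
N = 28 - 1 = 27

27


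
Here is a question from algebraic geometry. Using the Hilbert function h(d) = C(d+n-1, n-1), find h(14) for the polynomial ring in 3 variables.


The Hilbert function for the polynomial ring in 3 variables is:
h(d) = C(d+n-1, n-1)
h(14) = C(14+3-1, 3-1) = C(16, 2)
= 16! / (2! * 14!)
= 120

120


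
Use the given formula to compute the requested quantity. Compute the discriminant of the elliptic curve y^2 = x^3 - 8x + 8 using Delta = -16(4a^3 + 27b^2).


Compute each component:
4a^3 = 4*(-8)^3 = 4*(-512) = -2048
27b^2 = 27*8^2 = 27*64 = 1728
4a^3 + 27b^2 = -2048 + 1728 = -320
Delta = -16*(-320) = 5120

5120


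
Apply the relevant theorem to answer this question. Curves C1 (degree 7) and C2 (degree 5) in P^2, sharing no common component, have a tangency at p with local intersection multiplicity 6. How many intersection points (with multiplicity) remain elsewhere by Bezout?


By Bezout's theorem, the total intersection number is d1 * d2.
Total = 7 * 5 = 35
Intersection multiplicity at p = 6
Remaining intersections = 35 - 6 = 29

29


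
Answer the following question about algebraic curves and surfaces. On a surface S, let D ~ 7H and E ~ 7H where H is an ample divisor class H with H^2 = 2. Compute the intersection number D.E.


Using bilinearity of the intersection pairing on a surface S:
(aH).(bH) = ab * (H.H)
We have H^2 = 2.
D.E = (7H).(7H) = 7*7*2
= 49*2
= 98

98


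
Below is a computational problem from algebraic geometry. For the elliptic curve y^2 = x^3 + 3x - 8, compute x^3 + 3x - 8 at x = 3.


Compute x^3 + 3x - 8 at x = 3:
x^3 = 3^3 = 27
3*x = 3*3 = 9
Sum: 27 + 9 - 8 = 28

28


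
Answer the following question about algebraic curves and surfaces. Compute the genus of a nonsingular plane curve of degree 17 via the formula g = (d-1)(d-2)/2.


Using the genus formula for smooth plane curves:
g = (d-1)(d-2)/2
g = (17-1)(17-2)/2
g = 16*15/2
g = 240/2 = 120

120


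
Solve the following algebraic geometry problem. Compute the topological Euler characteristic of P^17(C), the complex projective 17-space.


The complex projective space P^17 has one cell in each even real dimension 0, 2, ..., 34.
The cohomology groups are H^{2k}(P^17) = Z for k = 0,...,17, and 0 otherwise.
Euler characteristic = sum of Betti numbers = 1 per even-dimensional cohomology group.
chi(P^17) = 17 + 1 = 18

18


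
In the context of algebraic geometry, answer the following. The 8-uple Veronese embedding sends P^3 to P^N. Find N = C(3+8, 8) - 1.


The Veronese embedding v_d: P^n -> P^N maps each point to all
degree-d monomials in n+1 homogeneous coordinates.
N = C(n+d, d) - 1
N = C(3+8, 8) - 1
N = C(11, 8) - 1
C(11, 8) = 165
N = 165 - 1 = 164

164


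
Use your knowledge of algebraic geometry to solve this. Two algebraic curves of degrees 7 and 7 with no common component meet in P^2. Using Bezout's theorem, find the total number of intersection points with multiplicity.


Bezout's theorem states the intersection count equals the product of degrees.
Intersection count = 7 * 7 = 49

49


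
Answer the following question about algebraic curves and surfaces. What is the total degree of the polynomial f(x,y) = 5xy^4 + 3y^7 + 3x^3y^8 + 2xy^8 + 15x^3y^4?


Examine each term for its total degree (sum of exponents).
  Term '5xy^4' has total degree 1+4 = 5.
  Term '3y^7' has total degree 0+7 = 7.
  Term '3x^3y^8' has total degree 3+8 = 11.
  Term '2xy^8' has total degree 1+8 = 9.
  Term '15x^3y^4' has total degree 3+4 = 7.
The maximum total degree among all terms is 11.

11


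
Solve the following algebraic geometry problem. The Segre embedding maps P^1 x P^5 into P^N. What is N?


The Segre embedding maps P^m x P^n into P^N via
all products of coordinates from each factor.
N = (m+1)(n+1) - 1
N = (1+1)(5+1) - 1
N = 2*6 - 1
N = 12 - 1 = 11

11


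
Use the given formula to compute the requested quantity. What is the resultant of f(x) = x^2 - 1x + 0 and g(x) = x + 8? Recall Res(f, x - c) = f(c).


For Res(f, x - c), we evaluate f at x = c.
f(-8) = (-8)^2 - 1*(-8) + 0
= 64 + 8 + 0
= 72 + 0 = 72
Res(f, g) = 72

72


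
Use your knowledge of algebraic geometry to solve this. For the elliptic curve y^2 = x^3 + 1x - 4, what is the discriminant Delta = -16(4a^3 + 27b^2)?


Compute each component:
4a^3 = 4*1^3 = 4*1 = 4
27b^2 = 27*(-4)^2 = 27*16 = 432
4a^3 + 27b^2 = 4 + 432 = 436
Delta = -16*436 = -6976

-6976


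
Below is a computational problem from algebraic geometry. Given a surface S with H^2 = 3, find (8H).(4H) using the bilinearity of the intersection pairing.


Using bilinearity of the intersection pairing on a surface S:
(aH).(bH) = ab * (H.H)
We have H^2 = 3.
D.E = (8H).(4H) = 8*4*3
= 32*3
= 96

96


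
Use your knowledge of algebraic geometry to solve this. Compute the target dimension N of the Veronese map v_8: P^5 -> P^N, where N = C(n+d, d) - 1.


The Veronese embedding v_d: P^n -> P^N maps each point to all
degree-d monomials in n+1 homogeneous coordinates.
N = C(n+d, d) - 1
N = C(5+8, 8) - 1
N = C(13, 8) - 1
C(13, 8) = 1287
N = 1287 - 1 = 1286

1286
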